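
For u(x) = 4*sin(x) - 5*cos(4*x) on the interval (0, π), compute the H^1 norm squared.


||u||_{H^1(0,π)}^2 = 272/3 + 457*π/2

u'(x) = 20*sin(4*x) + 4*cos(x).
Expand u² and (u')² and integrate term by term on (0, π), using: for integers n ≥ 1, ∫_0^π sin²(nx) dx = ∫_0^π cos²(nx) dx = π/2; for n ≠ n', ∫_0^π sin(nx)sin(n'x) dx = ∫_0^π cos(nx)cos(n'x) dx = 0; and by product-to-sum, ∫_0^π sin(nx)cos(n'x) dx = ½∫_0^π [sin((n+n')x) + sin((n−n')x)] dx, which is 0 when n+n' is even and 2n/(n²−n'²) when n+n' is odd (it need not vanish on (0, π)).
  u² squared terms: (-5)²·∫cos(4x)² dx = 25·π/2 = 25*π/2;  (4)²·∫sin(x)² dx = 16·π/2 = 8*π.
  u² cross terms: 2·(-5)·(4)·∫cos(4x)·sin(x) dx = -40·(-2/15) = 16/3.
  So ∫_0^π u² dx = 25*π/2 + 8*π + 16/3 = 16/3 + 41*π/2.
  (u')² squared terms: (4)²·∫cos(x)² dx = 16·π/2 = 8*π;  (20)²·∫sin(4x)² dx = 400·π/2 = 200*π.
  (u')² cross terms: 2·(4)·(20)·∫cos(x)·sin(4x) dx = 160·(8/15) = 256/3.
  So ∫_0^π (u')² dx = 8*π + 200*π + 256/3 = 256/3 + 208*π.
||u||_{H^1}^2 = (16/3 + 41*π/2) + (256/3 + 208*π) = 272/3 + 457*π/2.


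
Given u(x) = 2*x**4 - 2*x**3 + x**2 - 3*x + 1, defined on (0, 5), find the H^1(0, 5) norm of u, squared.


||u||_{H^1}^2 = 129981325/126

The H^1 norm (squared) on an interval (0, L) is
  ||u||_{H^1}^2 = ∫_0^L u(x)^2 dx + ∫_0^L u'(x)^2 dx.
Compute u'(x) = 8*x**3 - 6*x**2 + 2*x - 3.
Then u(x)^2 = 4*x**8 - 8*x**7 + 8*x**6 - 16*x**5 + 17*x**4 - 10*x**3 + 11*x**2 - 6*x + 1 and u'(x)^2 = 64*x**6 - 96*x**5 + 68*x**4 - 72*x**3 + 40*x**2 - 12*x + 9.
Integrate each monomial from 0 to 5 using ∫_0^5 c·x^n dx = c·5^(n+1)/(n+1):
  ∫_0^5 u(x)^2 dx = ∫_0^5 (4*x^8 - 8*x^7 + 8*x^6 - 16*x^5 + 17*x^4 - 10*x^3 + 11*x^2 - 6*x + 1) dx. Term by term:
    ∫_0^5 4*x^8 dx = 7812500/9;  ∫_0^5 -8*x^7 dx = -390625;  ∫_0^5 8*x^6 dx = 625000/7;
    ∫_0^5 -16*x^5 dx = -125000/3;  ∫_0^5 17*x^4 dx = 10625;  ∫_0^5 -10*x^3 dx = -3125/2;
    ∫_0^5 11*x^2 dx = 1375/3;  ∫_0^5 -6*x dx = -75;  ∫_0^5 1 dx = 5.
  Sum: 7812500/9 − 390625 + 625000/7 − 125000/3 + 10625 − 3125/2 + 1375/3 − 75 + 5 = 67347055/126.
  ∫_0^5 u'(x)^2 dx = ∫_0^5 (64*x^6 - 96*x^5 + 68*x^4 - 72*x^3 + 40*x^2 - 12*x + 9) dx. Term by term:
    ∫_0^5 64*x^6 dx = 5000000/7;  ∫_0^5 -96*x^5 dx = -250000;  ∫_0^5 68*x^4 dx = 42500;
    ∫_0^5 -72*x^3 dx = -11250;  ∫_0^5 40*x^2 dx = 5000/3;  ∫_0^5 -12*x dx = -150;
    ∫_0^5 9 dx = 45.
  Sum: 5000000/7 − 250000 + 42500 − 11250 + 5000/3 − 150 + 45 = 10439045/21.
Adding: ||u||_{H^1}^2 = 67347055/126 + 10439045/21 = 129981325/126.


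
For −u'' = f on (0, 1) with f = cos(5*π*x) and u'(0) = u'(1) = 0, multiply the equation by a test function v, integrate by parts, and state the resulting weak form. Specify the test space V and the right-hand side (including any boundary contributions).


V = H^1(0, 1) (no boundary constraint on v; u is determined up to an additive constant); weak form: ∫_0^1 u'v' dx = ∫_0^1 (cos(5*π*x)) v dx for all v ∈ V.

Multiply both sides by a test function v and integrate from 0 to 1:
  ∫_0^1 −u''(x) v(x) dx = ∫_0^1 f(x) v(x) dx.
Integrate the LHS by parts once:
  ∫_0^1 −u'' v dx = −[u'(x) v(x)]_0^1 + ∫_0^1 u'(x) v'(x) dx.
Thus ∫_0^1 u'(x) v'(x) dx = ∫_0^1 f(x) v(x) dx + [u'(x) v(x)]_0^1.
Choose V so that boundary terms are either known or forced to vanish.
u has homogeneous Neumann: u'(0) = u'(1) = 0. So [u' v]_0^1 = 0·v(1) − 0·v(0) = 0 for any v; take V = H^1(0, 1).
Weak formulation: find u (satisfying any essential BC) such that ∫_0^1 u'(x) v'(x) dx = ∫_0^1 f v dx for all v ∈ V (homogeneous Neumann, so boundary terms vanish).
Substituting f(x) = cos(5*π*x), the right-hand side is ∫_0^1 (cos(5*π*x)) v dx.
Compatibility check (pure Neumann): taking v ≡ 1 ∈ V gives 0 = ∫_0^1 f dx + (0) − (0), i.e. ∫_0^1 f dx must equal u'(0) − u'(1) = 0. Indeed ∫_0^1 (cos(5*π*x)) dx = 0, so the data are compatible. The solution is then unique only up to an additive constant (fix it e.g. by requiring ∫_0^1 u dx = 0).


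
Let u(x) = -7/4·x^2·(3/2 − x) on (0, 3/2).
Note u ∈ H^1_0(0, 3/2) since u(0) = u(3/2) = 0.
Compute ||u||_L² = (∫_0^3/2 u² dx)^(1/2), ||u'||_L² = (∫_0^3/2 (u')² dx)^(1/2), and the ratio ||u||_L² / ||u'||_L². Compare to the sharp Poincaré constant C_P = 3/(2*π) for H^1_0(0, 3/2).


||u||_L² / ||u'||_L² = 3*sqrt(14)/28 < C_P = 3/(2*π).

u(x) = -7/4·x^2·(3/2 − x), so u'(x) = 21*x*(x - 1)/4.
u(x) = -7/4·x^2·(3/2 − x) vanishes at x = 0 and x = 3/2, so u ∈ H^1_0(0, 3/2). Differentiate via the product rule and integrate the resulting polynomials term by term.
  ∫_0^3/2 u² dx = ∫_0^3/2 (49*x^6/16 - 147*x^5/16 + 441*x^4/64) dx. Term by term:
    ∫_0^3/2 49*x^6/16 dx = 15309/2048;  ∫_0^3/2 -147*x^5/16 dx = -35721/2048;  ∫_0^3/2 441*x^4/64 dx = 107163/10240.
  Sum: 15309/2048 − 35721/2048 + 107163/10240 = 5103/10240.
  ∫_0^3/2 (u')² dx = ∫_0^3/2 (441*x^4/16 - 441*x^3/8 + 441*x^2/16) dx. Term by term:
    ∫_0^3/2 441*x^4/16 dx = 107163/2560;  ∫_0^3/2 -441*x^3/8 dx = -35721/512;  ∫_0^3/2 441*x^2/16 dx = 3969/128.
  Sum: 107163/2560 − 35721/512 + 3969/128 = 3969/1280.
∫_0^3/2 u² dx = 5103/10240, so ||u||_L² = 27*sqrt(70)/320.
∫_0^3/2 (u')² dx = 3969/1280, so ||u'||_L² = 63*sqrt(5)/80.
Ratio ||u||_L² / ||u'||_L² = 3*sqrt(14)/28.
Sharp Poincaré constant on H^1_0(0, 3/2) is C_P = L/π = 3/(2*π), achieved by sin(2*π/3·x).
A polynomial bump cannot attain the sharp Poincaré constant (only the first sine eigenfunction does), so the ratio is strictly less than C_P, consistent with ||u||_L² ≤ C_P ||u'||_L².


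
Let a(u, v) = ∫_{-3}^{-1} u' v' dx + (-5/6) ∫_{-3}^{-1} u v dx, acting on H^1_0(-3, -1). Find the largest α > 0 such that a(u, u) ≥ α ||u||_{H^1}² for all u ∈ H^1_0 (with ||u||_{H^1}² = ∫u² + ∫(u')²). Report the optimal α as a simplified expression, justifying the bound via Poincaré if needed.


α = (-10/3 + π^2)/(4 + π^2)

Coercivity of a(·,·) on H^1_0(-3, -1) means a(u, u) ≥ α ||u||_{H^1}² for every u ∈ H^1_0.
The interval has length L = 2, and Poincaré/coercivity depend only on L. Here a(u, u) = ∫(u')² + (-5/6)·∫u².
Here c = -5/6 < 0 with |c| < (π/L)² = π^2/4, so coercivity still holds. The condition a(u,u) ≥ α||u||_{H^1}² reads (1−α)∫(u')² ≥ (α−c)∫u². Any admissible α is ≤ 1 (rapidly oscillating u have ∫u²/∫(u')² → 0), and α = 1 would force 0 ≥ (1−c)∫u², impossible since c < 1; so 1−α > 0. By the sharp Poincaré inequality on H^1_0 of an interval of length L, ∫(u')² ≥ (π/L)²∫u² with equality for the first sine mode sin(π(x−x₀)/L) (x₀ the left endpoint), so the inequality holds for all u iff (1−α)(π/L)² ≥ α − c, i.e. α ≤ ((π/L)² + c)/((π/L)² + 1) = (1 + c(L/π)²)/(1 + (L/π)²). (Direct route, valid since c ≤ 0: Poincaré gives c∫u² ≥ c(L/π)²∫(u')², so a(u,u) ≥ (1 + c(L/π)²)∫(u')², while ||u||_{H^1}² ≤ (1 + (L/π)²)∫(u')²; dividing yields the same α.) With (π/L)² = π^2/4 and c = -5/6, the largest admissible constant is α = ((π/L)² + c)/((π/L)² + 1).
Simplifying, α = (-10/3 + π^2)/(4 + π^2).


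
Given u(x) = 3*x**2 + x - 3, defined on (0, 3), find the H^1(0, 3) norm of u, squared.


||u||_{H^1}^2 = 7869/10

The H^1 norm (squared) on an interval (0, L) is
  ||u||_{H^1}^2 = ∫_0^L u(x)^2 dx + ∫_0^L u'(x)^2 dx.
Compute u'(x) = 6*x + 1.
Then u(x)^2 = 9*x**4 + 6*x**3 - 17*x**2 - 6*x + 9 and u'(x)^2 = 36*x**2 + 12*x + 1.
Integrate each monomial from 0 to 3 using ∫_0^3 c·x^n dx = c·3^(n+1)/(n+1):
  ∫_0^3 u(x)^2 dx = ∫_0^3 (9*x^4 + 6*x^3 - 17*x^2 - 6*x + 9) dx. Term by term:
    ∫_0^3 9*x^4 dx = 2187/5;  ∫_0^3 6*x^3 dx = 243/2;  ∫_0^3 -17*x^2 dx = -153;
    ∫_0^3 -6*x dx = -27;  ∫_0^3 9 dx = 27.
  Sum: 2187/5 + 243/2 − 153 − 27 + 27 = 4059/10.
  ∫_0^3 u'(x)^2 dx = ∫_0^3 (36*x^2 + 12*x + 1) dx. Term by term:
    ∫_0^3 36*x^2 dx = 324;  ∫_0^3 12*x dx = 54;  ∫_0^3 1 dx = 3.
  Sum: 324 + 54 + 3 = 381.
Adding: ||u||_{H^1}^2 = 4059/10 + 381 = 7869/10.


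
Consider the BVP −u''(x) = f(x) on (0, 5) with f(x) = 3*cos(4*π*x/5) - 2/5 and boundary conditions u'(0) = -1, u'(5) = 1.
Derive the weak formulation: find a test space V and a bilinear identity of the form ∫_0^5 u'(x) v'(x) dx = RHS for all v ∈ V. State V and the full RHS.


V = H^1(0, 5) (v unrestricted at boundary; u is determined up to an additive constant); weak form: ∫_0^5 u'v' dx = ∫_0^5 (3*cos(4*π*x/5) - 2/5) v dx + v(5) + v(0) for all v ∈ V.

Multiply both sides by a test function v and integrate from 0 to 5:
  ∫_0^5 −u''(x) v(x) dx = ∫_0^5 f(x) v(x) dx.
Integrate the LHS by parts once:
  ∫_0^5 −u'' v dx = −[u'(x) v(x)]_0^5 + ∫_0^5 u'(x) v'(x) dx.
Thus ∫_0^5 u'(x) v'(x) dx = ∫_0^5 f(x) v(x) dx + [u'(x) v(x)]_0^5.
Choose V so that boundary terms are either known or forced to vanish.
u has inhomogeneous Neumann u'(0) = -1, u'(5) = 1. [u' v]_0^5 = (1)·v(5) − (-1)·v(0) = v(5) + v(0). Take V = H^1(0, 5); boundary term becomes part of RHS.
Weak formulation: find u (satisfying any essential BC) such that ∫_0^5 u'(x) v'(x) dx = ∫_0^5 f v dx + v(5) + v(0) for all v ∈ V (Neumann data are natural BCs: they enter the RHS as boundary terms).
Substituting f(x) = 3*cos(4*π*x/5) - 2/5, the right-hand side is ∫_0^5 (3*cos(4*π*x/5) - 2/5) v dx + v(5) + v(0).
Compatibility check (pure Neumann): taking v ≡ 1 ∈ V gives 0 = ∫_0^5 f dx + (1) − (-1), i.e. ∫_0^5 f dx must equal u'(0) − u'(5) = -2. Indeed ∫_0^5 (3*cos(4*π*x/5) - 2/5) dx = -2, so the data are compatible. The solution is then unique only up to an additive constant (fix it e.g. by requiring ∫_0^5 u dx = 0).


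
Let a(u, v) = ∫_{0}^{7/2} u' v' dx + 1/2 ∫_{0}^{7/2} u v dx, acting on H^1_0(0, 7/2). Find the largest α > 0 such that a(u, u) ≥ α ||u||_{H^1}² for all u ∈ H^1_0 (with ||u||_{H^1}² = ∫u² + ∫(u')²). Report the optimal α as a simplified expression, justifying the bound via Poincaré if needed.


α = (49 + 8*π^2)/(2*(4*π^2 + 49))

Coercivity of a(·,·) on H^1_0(0, 7/2) means a(u, u) ≥ α ||u||_{H^1}² for every u ∈ H^1_0.
The interval has length L = 7/2, and Poincaré/coercivity depend only on L. Here a(u, u) = ∫(u')² + (1/2)·∫u².
Here 0 < c = 1/2 < 1. The condition a(u,u) ≥ α||u||_{H^1}² reads (1−α)∫(u')² ≥ (α−c)∫u². Any admissible α is ≤ 1 (rapidly oscillating u have ∫u²/∫(u')² → 0), and α = 1 would force 0 ≥ (1−c)∫u², impossible since c < 1; so 1−α > 0. By the sharp Poincaré inequality on H^1_0 of an interval of length L, ∫(u')² ≥ (π/L)²∫u² with equality for the first sine mode sin(π(x−x₀)/L) (x₀ the left endpoint), so the inequality holds for all u iff (1−α)(π/L)² ≥ α − c, i.e. α ≤ ((π/L)² + c)/((π/L)² + 1) = (1 + c(L/π)²)/(1 + (L/π)²). With (π/L)² = 4*π^2/49 and c = 1/2, the largest admissible constant is α = ((π/L)² + c)/((π/L)² + 1).
Simplifying, α = (49 + 8*π^2)/(2*(4*π^2 + 49)).


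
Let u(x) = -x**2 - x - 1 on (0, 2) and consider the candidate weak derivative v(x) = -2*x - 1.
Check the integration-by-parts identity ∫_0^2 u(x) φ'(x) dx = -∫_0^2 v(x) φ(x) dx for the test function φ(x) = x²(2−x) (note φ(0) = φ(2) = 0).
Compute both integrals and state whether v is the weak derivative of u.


LHS = 68/15, RHS = 68/15. Yes, v = u' weakly.

u(x) = -x**2 - x - 1, classical derivative u'(x) = -2*x - 1.
φ(x) = x²(2−x), so φ'(x) = x*(4 - 3*x).
Note φ(0) = φ(2) = 0, so the boundary term u·φ vanishes.
LHS = ∫_0^2 u(x) φ'(x) dx = ∫_0^2 (3*x^4 - x^3 - x^2 - 4*x) dx. Term by term:
  ∫_0^2 3*x^4 dx = 96/5;  ∫_0^2 -x^3 dx = -4;  ∫_0^2 -x^2 dx = -8/3;
  ∫_0^2 -4*x dx = -8.
Sum: 96/5 − 4 − 8/3 − 8 = 68/15.
So LHS = 68/15.
∫_0^2 v(x) φ(x) dx = ∫_0^2 (2*x^4 - 3*x^3 - 2*x^2) dx. Term by term:
  ∫_0^2 2*x^4 dx = 64/5;  ∫_0^2 -3*x^3 dx = -12;  ∫_0^2 -2*x^2 dx = -16/3.
Sum: 64/5 − 12 − 16/3 = -68/15.
So RHS = -∫_0^2 v(x) φ(x) dx = 68/15.
LHS = RHS, so the identity holds for this test φ.
Moreover u is smooth here and v(x) = u'(x) = -2*x - 1 pointwise, so the identity holds for every test function. Hence v is the weak derivative of u.


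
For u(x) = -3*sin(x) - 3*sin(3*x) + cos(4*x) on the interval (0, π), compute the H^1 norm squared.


||u||_{H^1(0,π)}^2 = 3536/35 + 125*π/2

u'(x) = -4*sin(4*x) - 3*cos(x) - 9*cos(3*x).
Expand u² and (u')² and integrate term by term on (0, π), using: for integers n ≥ 1, ∫_0^π sin²(nx) dx = ∫_0^π cos²(nx) dx = π/2; for n ≠ n', ∫_0^π sin(nx)sin(n'x) dx = ∫_0^π cos(nx)cos(n'x) dx = 0; and by product-to-sum, ∫_0^π sin(nx)cos(n'x) dx = ½∫_0^π [sin((n+n')x) + sin((n−n')x)] dx, which is 0 when n+n' is even and 2n/(n²−n'²) when n+n' is odd (it need not vanish on (0, π)).
  u² squared terms: (-3)²·∫sin(x)² dx = 9·π/2 = 9*π/2;  (-3)²·∫sin(3x)² dx = 9·π/2 = 9*π/2;  (1)²·∫cos(4x)² dx = 1·π/2 = π/2.
  u² cross terms: 2·(-3)·(-3)·∫sin(x)·sin(3x) dx = 18·(0) = 0;  2·(-3)·(1)·∫sin(x)·cos(4x) dx = -6·(-2/15) = 4/5;  2·(-3)·(1)·∫sin(3x)·cos(4x) dx = -6·(-6/7) = 36/7.
  So ∫_0^π u² dx = 9*π/2 + 9*π/2 + π/2 + 0 + 4/5 + 36/7 = 208/35 + 19*π/2.
  (u')² squared terms: (-9)²·∫cos(3x)² dx = 81·π/2 = 81*π/2;  (-4)²·∫sin(4x)² dx = 16·π/2 = 8*π;  (-3)²·∫cos(x)² dx = 9·π/2 = 9*π/2.
  (u')² cross terms: 2·(-9)·(-4)·∫cos(3x)·sin(4x) dx = 72·(8/7) = 576/7;  2·(-9)·(-3)·∫cos(3x)·cos(x) dx = 54·(0) = 0;  2·(-4)·(-3)·∫sin(4x)·cos(x) dx = 24·(8/15) = 64/5.
  So ∫_0^π (u')² dx = 81*π/2 + 8*π + 9*π/2 + 576/7 + 0 + 64/5 = 3328/35 + 53*π.
||u||_{H^1}^2 = (208/35 + 19*π/2) + (3328/35 + 53*π) = 3536/35 + 125*π/2.


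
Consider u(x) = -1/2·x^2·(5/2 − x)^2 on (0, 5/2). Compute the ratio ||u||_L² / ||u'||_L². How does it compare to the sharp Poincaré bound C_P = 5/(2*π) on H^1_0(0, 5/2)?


||u||_L² / ||u'||_L² = 5*sqrt(3)/12 < C_P = 5/(2*π).

u(x) = -1/2·x^2·(5/2 − x)^2, so u'(x) = x*(-8*x^2 + 30*x - 25)/4.
u(x) = -1/2·x^2·(5/2 − x)^2 vanishes at x = 0 and x = 5/2, so u ∈ H^1_0(0, 5/2). Differentiate via the product rule and integrate the resulting polynomials term by term.
  ∫_0^5/2 u² dx = ∫_0^5/2 (x^8/4 - 5*x^7/2 + 75*x^6/8 - 125*x^5/8 + 625*x^4/64) dx. Term by term:
    ∫_0^5/2 x^8/4 dx = 1953125/18432;  ∫_0^5/2 -5*x^7/2 dx = -1953125/4096;  ∫_0^5/2 75*x^6/8 dx = 5859375/7168;
    ∫_0^5/2 -125*x^5/8 dx = -1953125/3072;  ∫_0^5/2 625*x^4/64 dx = 390625/2048.
  Sum: 1953125/18432 − 1953125/4096 + 5859375/7168 − 1953125/3072 + 390625/2048 = 390625/258048.
  ∫_0^5/2 (u')² dx = ∫_0^5/2 (4*x^6 - 30*x^5 + 325*x^4/4 - 375*x^3/4 + 625*x^2/16) dx. Term by term:
    ∫_0^5/2 4*x^6 dx = 78125/224;  ∫_0^5/2 -30*x^5 dx = -78125/64;  ∫_0^5/2 325*x^4/4 dx = 203125/128;
    ∫_0^5/2 -375*x^3/4 dx = -234375/256;  ∫_0^5/2 625*x^2/16 dx = 78125/384.
  Sum: 78125/224 − 78125/64 + 203125/128 − 234375/256 + 78125/384 = 15625/5376.
∫_0^5/2 u² dx = 390625/258048, so ||u||_L² = 625*sqrt(7)/1344.
∫_0^5/2 (u')² dx = 15625/5376, so ||u'||_L² = 125*sqrt(21)/336.
Ratio ||u||_L² / ||u'||_L² = 5*sqrt(3)/12.
Sharp Poincaré constant on H^1_0(0, 5/2) is C_P = L/π = 5/(2*π), achieved by sin(2*π/5·x).
A polynomial bump cannot attain the sharp Poincaré constant (only the first sine eigenfunction does), so the ratio is strictly less than C_P, consistent with ||u||_L² ≤ C_P ||u'||_L².


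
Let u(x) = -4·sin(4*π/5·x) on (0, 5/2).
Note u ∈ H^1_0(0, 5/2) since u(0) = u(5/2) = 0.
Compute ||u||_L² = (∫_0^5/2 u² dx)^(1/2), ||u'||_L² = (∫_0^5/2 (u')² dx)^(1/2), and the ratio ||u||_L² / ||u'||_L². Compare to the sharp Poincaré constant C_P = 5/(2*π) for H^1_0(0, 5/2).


||u||_L² / ||u'||_L² = 5/(4*π) < C_P = 5/(2*π).

u(x) = -4·sin(4*π/5·x), so u'(x) = -16*π*cos(4*π*x/5)/5.
Writing u(x) = A·sin(kπx/L) with A = -4 and k = 2, use ∫_0^L sin²(kπx/L) dx = L/2 and ∫_0^L cos²(kπx/L) dx = L/2.
u² = 16·sin²(4*π/5·x) and (u')² = 256*π^2/25·cos²(4*π/5·x), and each of sin², cos² integrates to L/2 = 5/4 over (0, 5/2).
∫_0^5/2 u² dx = 20, so ||u||_L² = 2*sqrt(5).
∫_0^5/2 (u')² dx = 64*π^2/5, so ||u'||_L² = 8*sqrt(5)*π/5.
Ratio ||u||_L² / ||u'||_L² = 5/(4*π).
Sharp Poincaré constant on H^1_0(0, 5/2) is C_P = L/π = 5/(2*π), achieved by sin(2*π/5·x).
This is the k = 2 harmonic; the ratio L/(kπ) is strictly less than C_P = L/π, consistent with the sharp inequality ||u||_L² ≤ C_P ||u'||_L².


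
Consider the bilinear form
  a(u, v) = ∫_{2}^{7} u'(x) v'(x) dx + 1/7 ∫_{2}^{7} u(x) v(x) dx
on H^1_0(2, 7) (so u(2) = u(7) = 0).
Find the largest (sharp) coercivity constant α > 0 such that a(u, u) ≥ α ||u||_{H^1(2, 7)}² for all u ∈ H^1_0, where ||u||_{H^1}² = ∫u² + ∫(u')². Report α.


α = (25/7 + π^2)/(π^2 + 25)

Coercivity of a(·,·) on H^1_0(2, 7) means a(u, u) ≥ α ||u||_{H^1}² for every u ∈ H^1_0.
The interval has length L = 5, and Poincaré/coercivity depend only on L. Here a(u, u) = ∫(u')² + (1/7)·∫u².
Here 0 < c = 1/7 < 1. The condition a(u,u) ≥ α||u||_{H^1}² reads (1−α)∫(u')² ≥ (α−c)∫u². Any admissible α is ≤ 1 (rapidly oscillating u have ∫u²/∫(u')² → 0), and α = 1 would force 0 ≥ (1−c)∫u², impossible since c < 1; so 1−α > 0. By the sharp Poincaré inequality on H^1_0 of an interval of length L, ∫(u')² ≥ (π/L)²∫u² with equality for the first sine mode sin(π(x−x₀)/L) (x₀ the left endpoint), so the inequality holds for all u iff (1−α)(π/L)² ≥ α − c, i.e. α ≤ ((π/L)² + c)/((π/L)² + 1) = (1 + c(L/π)²)/(1 + (L/π)²). With (π/L)² = π^2/25 and c = 1/7, the largest admissible constant is α = ((π/L)² + c)/((π/L)² + 1).
Simplifying, α = (25/7 + π^2)/(π^2 + 25).


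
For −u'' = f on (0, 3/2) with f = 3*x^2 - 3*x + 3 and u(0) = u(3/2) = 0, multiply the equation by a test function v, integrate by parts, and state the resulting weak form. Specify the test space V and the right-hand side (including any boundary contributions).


V = H^1_0(0, 3/2) (so v(0) = v(3/2) = 0); weak form: ∫_0^3/2 u'v' dx = ∫_0^3/2 (3*x^2 - 3*x + 3) v dx for all v ∈ V.

Multiply both sides by a test function v and integrate from 0 to 3/2:
  ∫_0^3/2 −u''(x) v(x) dx = ∫_0^3/2 f(x) v(x) dx.
Integrate the LHS by parts once:
  ∫_0^3/2 −u'' v dx = −[u'(x) v(x)]_0^3/2 + ∫_0^3/2 u'(x) v'(x) dx.
Thus ∫_0^3/2 u'(x) v'(x) dx = ∫_0^3/2 f(x) v(x) dx + [u'(x) v(x)]_0^3/2.
Choose V so that boundary terms are either known or forced to vanish.
u is Dirichlet: u(0) = u(3/2) = 0. Let V = H^1_0(0, 3/2); then v(0) = v(3/2) = 0, and [u' v]_0^3/2 = 0.
Weak formulation: find u (satisfying any essential BC) such that ∫_0^3/2 u'(x) v'(x) dx = ∫_0^3/2 f v dx for all v ∈ V.
Substituting f(x) = 3*x^2 - 3*x + 3, the right-hand side is ∫_0^3/2 (3*x^2 - 3*x + 3) v dx.


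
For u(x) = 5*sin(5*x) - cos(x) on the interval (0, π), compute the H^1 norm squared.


||u||_{H^1(0,π)}^2 = 326*π

u'(x) = sin(x) + 25*cos(5*x).
Expand u² and (u')² and integrate term by term on (0, π), using: for integers n ≥ 1, ∫_0^π sin²(nx) dx = ∫_0^π cos²(nx) dx = π/2; for n ≠ n', ∫_0^π sin(nx)sin(n'x) dx = ∫_0^π cos(nx)cos(n'x) dx = 0; and by product-to-sum, ∫_0^π sin(nx)cos(n'x) dx = ½∫_0^π [sin((n+n')x) + sin((n−n')x)] dx, which is 0 when n+n' is even and 2n/(n²−n'²) when n+n' is odd (it need not vanish on (0, π)).
  u² squared terms: (-1)²·∫cos(x)² dx = 1·π/2 = π/2;  (5)²·∫sin(5x)² dx = 25·π/2 = 25*π/2.
  u² cross terms: 2·(-1)·(5)·∫cos(x)·sin(5x) dx = -10·(0) = 0.
  So ∫_0^π u² dx = π/2 + 25*π/2 + 0 = 13*π.
  (u')² squared terms: (25)²·∫cos(5x)² dx = 625·π/2 = 625*π/2;  (1)²·∫sin(x)² dx = 1·π/2 = π/2.
  (u')² cross terms: 2·(25)·(1)·∫cos(5x)·sin(x) dx = 50·(0) = 0.
  So ∫_0^π (u')² dx = 625*π/2 + π/2 + 0 = 313*π.
||u||_{H^1}^2 = (13*π) + (313*π) = 326*π.


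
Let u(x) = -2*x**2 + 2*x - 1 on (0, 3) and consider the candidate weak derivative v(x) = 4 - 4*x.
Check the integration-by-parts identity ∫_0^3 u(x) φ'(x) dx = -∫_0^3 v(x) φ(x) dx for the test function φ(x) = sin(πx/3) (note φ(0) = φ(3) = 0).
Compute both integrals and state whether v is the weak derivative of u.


LHS = 24/π, RHS = 12/π. No, v is not the weak derivative of u.

u(x) = -2*x**2 + 2*x - 1, classical derivative u'(x) = 2 - 4*x.
φ(x) = sin(πx/3), so φ'(x) = π*cos(π*x/3)/3.
Note φ(0) = φ(3) = 0, so the boundary term u·φ vanishes.
LHS = ∫_0^3 u(x) φ'(x) dx = ∫_0^3 (-2*π*x^2*cos(π*x/3)/3 + 2*π*x*cos(π*x/3)/3 - π*cos(π*x/3)/3) dx. Term by term:
  ∫_0^3 -π*cos(π*x/3)/3 dx = 0;  ∫_0^3 -2*π*x^2*cos(π*x/3)/3 dx = 36/π;  ∫_0^3 2*π*x*cos(π*x/3)/3 dx = -12/π.
Sum: 0 + 36/π − 12/π = 24/π.
So LHS = 24/π.
∫_0^3 v(x) φ(x) dx = ∫_0^3 (-4*x*sin(π*x/3) + 4*sin(π*x/3)) dx. Term by term:
  ∫_0^3 4*sin(π*x/3) dx = 24/π;  ∫_0^3 -4*x*sin(π*x/3) dx = -36/π.
Sum: 24/π − 36/π = -12/π.
So RHS = -∫_0^3 v(x) φ(x) dx = 12/π.
LHS − RHS = 12/π ≠ 0, so the identity fails.
(For a valid weak derivative the identity must hold for EVERY test function, in particular this one. The failure shows v is NOT the weak derivative of u.)
Correct weak derivative would be u'(x) = 2 - 4*x.


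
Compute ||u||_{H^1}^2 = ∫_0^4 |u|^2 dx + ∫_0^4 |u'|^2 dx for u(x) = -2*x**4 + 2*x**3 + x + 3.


||u||_{H^1}^2 = 46528136/315

The H^1 norm (squared) on an interval (0, L) is
  ||u||_{H^1}^2 = ∫_0^L u(x)^2 dx + ∫_0^L u'(x)^2 dx.
Compute u'(x) = -8*x**3 + 6*x**2 + 1.
Then u(x)^2 = 4*x**8 - 8*x**7 + 4*x**6 - 4*x**5 - 8*x**4 + 12*x**3 + x**2 + 6*x + 9 and u'(x)^2 = 64*x**6 - 96*x**5 + 36*x**4 - 16*x**3 + 12*x**2 + 1.
Integrate each monomial from 0 to 4 using ∫_0^4 c·x^n dx = c·4^(n+1)/(n+1):
  ∫_0^4 u(x)^2 dx = ∫_0^4 (4*x^8 - 8*x^7 + 4*x^6 - 4*x^5 - 8*x^4 + 12*x^3 + x^2 + 6*x + 9) dx. Term by term:
    ∫_0^4 4*x^8 dx = 1048576/9;  ∫_0^4 -8*x^7 dx = -65536;  ∫_0^4 4*x^6 dx = 65536/7;
    ∫_0^4 -4*x^5 dx = -8192/3;  ∫_0^4 -8*x^4 dx = -8192/5;  ∫_0^4 12*x^3 dx = 768;
    ∫_0^4 x^2 dx = 64/3;  ∫_0^4 6*x dx = 48;  ∫_0^4 9 dx = 36.
  Sum: 1048576/9 − 65536 + 65536/7 − 8192/3 − 8192/5 + 768 + 64/3 + 48 + 36 = 17904284/315.
  ∫_0^4 u'(x)^2 dx = ∫_0^4 (64*x^6 - 96*x^5 + 36*x^4 - 16*x^3 + 12*x^2 + 1) dx. Term by term:
    ∫_0^4 64*x^6 dx = 1048576/7;  ∫_0^4 -96*x^5 dx = -65536;  ∫_0^4 36*x^4 dx = 36864/5;
    ∫_0^4 -16*x^3 dx = -1024;  ∫_0^4 12*x^2 dx = 256;  ∫_0^4 1 dx = 4.
  Sum: 1048576/7 − 65536 + 36864/5 − 1024 + 256 + 4 = 3180428/35.
Adding: ||u||_{H^1}^2 = 17904284/315 + 3180428/35 = 46528136/315.


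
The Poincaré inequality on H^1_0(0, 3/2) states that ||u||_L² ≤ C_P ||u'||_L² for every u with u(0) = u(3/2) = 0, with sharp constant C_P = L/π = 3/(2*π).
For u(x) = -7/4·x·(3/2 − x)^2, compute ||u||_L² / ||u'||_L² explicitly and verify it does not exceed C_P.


||u||_L² / ||u'||_L² = 3*sqrt(14)/28 < C_P = 3/(2*π).

u(x) = -7/4·x·(3/2 − x)^2, so u'(x) = -21*x^2/4 + 21*x/2 - 63/16.
u(x) = -7/4·x·(3/2 − x)^2 vanishes at x = 0 and x = 3/2, so u ∈ H^1_0(0, 3/2). Differentiate via the product rule and integrate the resulting polynomials term by term.
  ∫_0^3/2 u² dx = ∫_0^3/2 (49*x^6/16 - 147*x^5/8 + 1323*x^4/32 - 1323*x^3/32 + 3969*x^2/256) dx. Term by term:
    ∫_0^3/2 49*x^6/16 dx = 15309/2048;  ∫_0^3/2 -147*x^5/8 dx = -35721/1024;  ∫_0^3/2 1323*x^4/32 dx = 321489/5120;
    ∫_0^3/2 -1323*x^3/32 dx = -107163/2048;  ∫_0^3/2 3969*x^2/256 dx = 35721/2048.
  Sum: 15309/2048 − 35721/1024 + 321489/5120 − 107163/2048 + 35721/2048 = 5103/10240.
  ∫_0^3/2 (u')² dx = ∫_0^3/2 (441*x^4/16 - 441*x^3/4 + 4851*x^2/32 - 1323*x/16 + 3969/256) dx. Term by term:
    ∫_0^3/2 441*x^4/16 dx = 107163/2560;  ∫_0^3/2 -441*x^3/4 dx = -35721/256;  ∫_0^3/2 4851*x^2/32 dx = 43659/256;
    ∫_0^3/2 -1323*x/16 dx = -11907/128;  ∫_0^3/2 3969/256 dx = 11907/512.
  Sum: 107163/2560 − 35721/256 + 43659/256 − 11907/128 + 11907/512 = 3969/1280.
∫_0^3/2 u² dx = 5103/10240, so ||u||_L² = 27*sqrt(70)/320.
∫_0^3/2 (u')² dx = 3969/1280, so ||u'||_L² = 63*sqrt(5)/80.
Ratio ||u||_L² / ||u'||_L² = 3*sqrt(14)/28.
Sharp Poincaré constant on H^1_0(0, 3/2) is C_P = L/π = 3/(2*π), achieved by sin(2*π/3·x).
A polynomial bump cannot attain the sharp Poincaré constant (only the first sine eigenfunction does), so the ratio is strictly less than C_P, consistent with ||u||_L² ≤ C_P ||u'||_L².


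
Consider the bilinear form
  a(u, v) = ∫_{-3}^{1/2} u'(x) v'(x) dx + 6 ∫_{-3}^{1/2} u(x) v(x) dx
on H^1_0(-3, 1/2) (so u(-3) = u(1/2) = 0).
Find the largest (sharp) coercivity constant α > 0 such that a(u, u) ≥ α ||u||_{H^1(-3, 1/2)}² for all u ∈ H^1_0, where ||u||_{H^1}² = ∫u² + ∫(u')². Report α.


α = 1

Coercivity of a(·,·) on H^1_0(-3, 1/2) means a(u, u) ≥ α ||u||_{H^1}² for every u ∈ H^1_0.
The interval has length L = 7/2, and Poincaré/coercivity depend only on L. Here a(u, u) = ∫(u')² + (6)·∫u².
Here c = 6 ≥ 1, so a(u,u) = ∫(u')² + c∫u² ≥ ∫(u')² + ∫u² = ||u||_{H^1}², i.e. α = 1 works. No larger α is possible: a(u,u) ≥ α||u||_{H^1}² means (1−α)∫(u')² ≥ (α−c)∫u², and for the modes u_n = sin(nπ(x−x₀)/L) (x₀ the left endpoint) one has ∫u_n²/∫(u_n')² = (L/(nπ))² → 0, so a(u_n,u_n)/||u_n||_{H^1}² → 1. Hence the optimal constant is α = 1.
Therefore α = 1.


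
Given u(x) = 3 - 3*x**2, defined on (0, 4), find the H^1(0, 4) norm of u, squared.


||u||_{H^1}^2 = 11316/5

The H^1 norm (squared) on an interval (0, L) is
  ||u||_{H^1}^2 = ∫_0^L u(x)^2 dx + ∫_0^L u'(x)^2 dx.
Compute u'(x) = -6*x.
Then u(x)^2 = 9*x**4 - 18*x**2 + 9 and u'(x)^2 = 36*x**2.
Integrate each monomial from 0 to 4 using ∫_0^4 c·x^n dx = c·4^(n+1)/(n+1):
  ∫_0^4 u(x)^2 dx = ∫_0^4 (9*x^4 - 18*x^2 + 9) dx. Term by term:
    ∫_0^4 9*x^4 dx = 9216/5;  ∫_0^4 -18*x^2 dx = -384;  ∫_0^4 9 dx = 36.
  Sum: 9216/5 − 384 + 36 = 7476/5.
  ∫_0^4 u'(x)^2 dx = ∫_0^4 (36*x^2) dx. Term by term:
    ∫_0^4 36*x^2 dx = 768.
Adding: ||u||_{H^1}^2 = 7476/5 + 768 = 11316/5.


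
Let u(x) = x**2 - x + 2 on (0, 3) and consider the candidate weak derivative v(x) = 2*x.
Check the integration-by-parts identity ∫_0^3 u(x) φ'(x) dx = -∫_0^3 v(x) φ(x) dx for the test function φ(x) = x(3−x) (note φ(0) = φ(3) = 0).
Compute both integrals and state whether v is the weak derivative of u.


LHS = -9, RHS = -27/2. No, v is not the weak derivative of u.

u(x) = x**2 - x + 2, classical derivative u'(x) = 2*x - 1.
φ(x) = x(3−x), so φ'(x) = 3 - 2*x.
Note φ(0) = φ(3) = 0, so the boundary term u·φ vanishes.
LHS = ∫_0^3 u(x) φ'(x) dx = ∫_0^3 (-2*x^3 + 5*x^2 - 7*x + 6) dx. Term by term:
  ∫_0^3 -2*x^3 dx = -81/2;  ∫_0^3 5*x^2 dx = 45;  ∫_0^3 -7*x dx = -63/2;
  ∫_0^3 6 dx = 18.
Sum: -81/2 + 45 − 63/2 + 18 = -9.
So LHS = -9.
∫_0^3 v(x) φ(x) dx = ∫_0^3 (-2*x^3 + 6*x^2) dx. Term by term:
  ∫_0^3 -2*x^3 dx = -81/2;  ∫_0^3 6*x^2 dx = 54.
Sum: -81/2 + 54 = 27/2.
So RHS = -∫_0^3 v(x) φ(x) dx = -27/2.
LHS − RHS = 9/2 ≠ 0, so the identity fails.
(For a valid weak derivative the identity must hold for EVERY test function, in particular this one. The failure shows v is NOT the weak derivative of u.)
Correct weak derivative would be u'(x) = 2*x - 1.


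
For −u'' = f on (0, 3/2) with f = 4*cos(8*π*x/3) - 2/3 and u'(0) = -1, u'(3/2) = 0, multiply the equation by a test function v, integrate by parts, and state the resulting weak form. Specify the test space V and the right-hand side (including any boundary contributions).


V = H^1(0, 3/2) (v unrestricted at boundary; u is determined up to an additive constant); weak form: ∫_0^3/2 u'v' dx = ∫_0^3/2 (4*cos(8*π*x/3) - 2/3) v dx + v(0) for all v ∈ V.

Multiply both sides by a test function v and integrate from 0 to 3/2:
  ∫_0^3/2 −u''(x) v(x) dx = ∫_0^3/2 f(x) v(x) dx.
Integrate the LHS by parts once:
  ∫_0^3/2 −u'' v dx = −[u'(x) v(x)]_0^3/2 + ∫_0^3/2 u'(x) v'(x) dx.
Thus ∫_0^3/2 u'(x) v'(x) dx = ∫_0^3/2 f(x) v(x) dx + [u'(x) v(x)]_0^3/2.
Choose V so that boundary terms are either known or forced to vanish.
u has inhomogeneous Neumann u'(0) = -1, u'(3/2) = 0. [u' v]_0^3/2 = (0)·v(3/2) − (-1)·v(0) = v(0). Take V = H^1(0, 3/2); boundary term becomes part of RHS.
Weak formulation: find u (satisfying any essential BC) such that ∫_0^3/2 u'(x) v'(x) dx = ∫_0^3/2 f v dx + v(0) for all v ∈ V (Neumann data are natural BCs: they enter the RHS as boundary terms).
Substituting f(x) = 4*cos(8*π*x/3) - 2/3, the right-hand side is ∫_0^3/2 (4*cos(8*π*x/3) - 2/3) v dx + v(0).
Compatibility check (pure Neumann): taking v ≡ 1 ∈ V gives 0 = ∫_0^3/2 f dx + (0) − (-1), i.e. ∫_0^3/2 f dx must equal u'(0) − u'(3/2) = -1. Indeed ∫_0^3/2 (4*cos(8*π*x/3) - 2/3) dx = -1, so the data are compatible. The solution is then unique only up to an additive constant (fix it e.g. by requiring ∫_0^3/2 u dx = 0).


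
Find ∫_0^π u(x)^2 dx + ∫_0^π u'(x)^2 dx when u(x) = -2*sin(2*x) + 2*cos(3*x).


||u||_{H^1(0,π)}^2 = 64 + 30*π

u'(x) = -6*sin(3*x) - 4*cos(2*x).
Expand u² and (u')² and integrate term by term on (0, π), using: for integers n ≥ 1, ∫_0^π sin²(nx) dx = ∫_0^π cos²(nx) dx = π/2; for n ≠ n', ∫_0^π sin(nx)sin(n'x) dx = ∫_0^π cos(nx)cos(n'x) dx = 0; and by product-to-sum, ∫_0^π sin(nx)cos(n'x) dx = ½∫_0^π [sin((n+n')x) + sin((n−n')x)] dx, which is 0 when n+n' is even and 2n/(n²−n'²) when n+n' is odd (it need not vanish on (0, π)).
  u² squared terms: (-2)²·∫sin(2x)² dx = 4·π/2 = 2*π;  (2)²·∫cos(3x)² dx = 4·π/2 = 2*π.
  u² cross terms: 2·(-2)·(2)·∫sin(2x)·cos(3x) dx = -8·(-4/5) = 32/5.
  So ∫_0^π u² dx = 2*π + 2*π + 32/5 = 32/5 + 4*π.
  (u')² squared terms: (-6)²·∫sin(3x)² dx = 36·π/2 = 18*π;  (-4)²·∫cos(2x)² dx = 16·π/2 = 8*π.
  (u')² cross terms: 2·(-6)·(-4)·∫sin(3x)·cos(2x) dx = 48·(6/5) = 288/5.
  So ∫_0^π (u')² dx = 18*π + 8*π + 288/5 = 288/5 + 26*π.
||u||_{H^1}^2 = (32/5 + 4*π) + (288/5 + 26*π) = 64 + 30*π.


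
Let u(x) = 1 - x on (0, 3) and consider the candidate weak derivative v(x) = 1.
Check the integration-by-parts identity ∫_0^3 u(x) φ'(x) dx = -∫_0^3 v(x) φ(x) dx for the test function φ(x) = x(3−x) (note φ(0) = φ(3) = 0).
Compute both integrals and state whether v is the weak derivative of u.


LHS = 9/2, RHS = -9/2. No, v is not the weak derivative of u.

u(x) = 1 - x, classical derivative u'(x) = -1.
φ(x) = x(3−x), so φ'(x) = 3 - 2*x.
Note φ(0) = φ(3) = 0, so the boundary term u·φ vanishes.
LHS = ∫_0^3 u(x) φ'(x) dx = ∫_0^3 (2*x^2 - 5*x + 3) dx. Term by term:
  ∫_0^3 2*x^2 dx = 18;  ∫_0^3 -5*x dx = -45/2;  ∫_0^3 3 dx = 9.
Sum: 18 − 45/2 + 9 = 9/2.
So LHS = 9/2.
∫_0^3 v(x) φ(x) dx = ∫_0^3 (-x^2 + 3*x) dx. Term by term:
  ∫_0^3 -x^2 dx = -9;  ∫_0^3 3*x dx = 27/2.
Sum: -9 + 27/2 = 9/2.
So RHS = -∫_0^3 v(x) φ(x) dx = -9/2.
LHS − RHS = 9 ≠ 0, so the identity fails.
(For a valid weak derivative the identity must hold for EVERY test function, in particular this one. The failure shows v is NOT the weak derivative of u.)
Correct weak derivative would be u'(x) = -1.


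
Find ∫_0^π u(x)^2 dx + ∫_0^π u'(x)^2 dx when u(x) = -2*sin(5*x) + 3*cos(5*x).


||u||_{H^1(0,π)}^2 = 169*π

u'(x) = -15*sin(5*x) - 10*cos(5*x).
Expand u² and (u')² and integrate term by term on (0, π), using: for integers n ≥ 1, ∫_0^π sin²(nx) dx = ∫_0^π cos²(nx) dx = π/2; for n ≠ n', ∫_0^π sin(nx)sin(n'x) dx = ∫_0^π cos(nx)cos(n'x) dx = 0; and by product-to-sum, ∫_0^π sin(nx)cos(n'x) dx = ½∫_0^π [sin((n+n')x) + sin((n−n')x)] dx, which is 0 when n+n' is even and 2n/(n²−n'²) when n+n' is odd (it need not vanish on (0, π)).
  u² squared terms: (-2)²·∫sin(5x)² dx = 4·π/2 = 2*π;  (3)²·∫cos(5x)² dx = 9·π/2 = 9*π/2.
  u² cross terms: 2·(-2)·(3)·∫sin(5x)·cos(5x) dx = -12·(0) = 0.
  So ∫_0^π u² dx = 2*π + 9*π/2 + 0 = 13*π/2.
  (u')² squared terms: (-15)²·∫sin(5x)² dx = 225·π/2 = 225*π/2;  (-10)²·∫cos(5x)² dx = 100·π/2 = 50*π.
  (u')² cross terms: 2·(-15)·(-10)·∫sin(5x)·cos(5x) dx = 300·(0) = 0.
  So ∫_0^π (u')² dx = 225*π/2 + 50*π + 0 = 325*π/2.
||u||_{H^1}^2 = (13*π/2) + (325*π/2) = 169*π.


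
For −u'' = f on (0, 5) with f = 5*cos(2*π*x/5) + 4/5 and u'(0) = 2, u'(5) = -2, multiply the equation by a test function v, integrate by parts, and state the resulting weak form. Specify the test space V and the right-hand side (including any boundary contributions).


V = H^1(0, 5) (v unrestricted at boundary; u is determined up to an additive constant); weak form: ∫_0^5 u'v' dx = ∫_0^5 (5*cos(2*π*x/5) + 4/5) v dx − 2·v(5) − 2·v(0) for all v ∈ V.

Multiply both sides by a test function v and integrate from 0 to 5:
  ∫_0^5 −u''(x) v(x) dx = ∫_0^5 f(x) v(x) dx.
Integrate the LHS by parts once:
  ∫_0^5 −u'' v dx = −[u'(x) v(x)]_0^5 + ∫_0^5 u'(x) v'(x) dx.
Thus ∫_0^5 u'(x) v'(x) dx = ∫_0^5 f(x) v(x) dx + [u'(x) v(x)]_0^5.
Choose V so that boundary terms are either known or forced to vanish.
u has inhomogeneous Neumann u'(0) = 2, u'(5) = -2. [u' v]_0^5 = (-2)·v(5) − (2)·v(0) = − 2·v(5) − 2·v(0). Take V = H^1(0, 5); boundary term becomes part of RHS.
Weak formulation: find u (satisfying any essential BC) such that ∫_0^5 u'(x) v'(x) dx = ∫_0^5 f v dx − 2·v(5) − 2·v(0) for all v ∈ V (Neumann data are natural BCs: they enter the RHS as boundary terms).
Substituting f(x) = 5*cos(2*π*x/5) + 4/5, the right-hand side is ∫_0^5 (5*cos(2*π*x/5) + 4/5) v dx − 2·v(5) − 2·v(0).
Compatibility check (pure Neumann): taking v ≡ 1 ∈ V gives 0 = ∫_0^5 f dx + (-2) − (2), i.e. ∫_0^5 f dx must equal u'(0) − u'(5) = 4. Indeed ∫_0^5 (5*cos(2*π*x/5) + 4/5) dx = 4, so the data are compatible. The solution is then unique only up to an additive constant (fix it e.g. by requiring ∫_0^5 u dx = 0).


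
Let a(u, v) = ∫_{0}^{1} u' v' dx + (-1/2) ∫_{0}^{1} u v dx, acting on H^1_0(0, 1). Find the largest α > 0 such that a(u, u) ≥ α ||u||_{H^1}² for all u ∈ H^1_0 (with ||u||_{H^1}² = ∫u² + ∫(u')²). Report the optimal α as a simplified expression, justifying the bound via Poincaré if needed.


α = (-1/2 + π^2)/(1 + π^2)

Coercivity of a(·,·) on H^1_0(0, 1) means a(u, u) ≥ α ||u||_{H^1}² for every u ∈ H^1_0.
The interval has length L = 1, and Poincaré/coercivity depend only on L. Here a(u, u) = ∫(u')² + (-1/2)·∫u².
Here c = -1/2 < 0 with |c| < (π/L)² = π^2, so coercivity still holds. The condition a(u,u) ≥ α||u||_{H^1}² reads (1−α)∫(u')² ≥ (α−c)∫u². Any admissible α is ≤ 1 (rapidly oscillating u have ∫u²/∫(u')² → 0), and α = 1 would force 0 ≥ (1−c)∫u², impossible since c < 1; so 1−α > 0. By the sharp Poincaré inequality on H^1_0 of an interval of length L, ∫(u')² ≥ (π/L)²∫u² with equality for the first sine mode sin(π(x−x₀)/L) (x₀ the left endpoint), so the inequality holds for all u iff (1−α)(π/L)² ≥ α − c, i.e. α ≤ ((π/L)² + c)/((π/L)² + 1) = (1 + c(L/π)²)/(1 + (L/π)²). (Direct route, valid since c ≤ 0: Poincaré gives c∫u² ≥ c(L/π)²∫(u')², so a(u,u) ≥ (1 + c(L/π)²)∫(u')², while ||u||_{H^1}² ≤ (1 + (L/π)²)∫(u')²; dividing yields the same α.) With (π/L)² = π^2 and c = -1/2, the largest admissible constant is α = ((π/L)² + c)/((π/L)² + 1).
Simplifying, α = (-1/2 + π^2)/(1 + π^2).


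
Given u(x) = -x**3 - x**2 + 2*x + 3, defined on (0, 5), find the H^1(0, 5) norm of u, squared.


||u||_{H^1}^2 = 845455/42

The H^1 norm (squared) on an interval (0, L) is
  ||u||_{H^1}^2 = ∫_0^L u(x)^2 dx + ∫_0^L u'(x)^2 dx.
Compute u'(x) = -3*x**2 - 2*x + 2.
Then u(x)^2 = x**6 + 2*x**5 - 3*x**4 - 10*x**3 - 2*x**2 + 12*x + 9 and u'(x)^2 = 9*x**4 + 12*x**3 - 8*x**2 - 8*x + 4.
Integrate each monomial from 0 to 5 using ∫_0^5 c·x^n dx = c·5^(n+1)/(n+1):
  ∫_0^5 u(x)^2 dx = ∫_0^5 (x^6 + 2*x^5 - 3*x^4 - 10*x^3 - 2*x^2 + 12*x + 9) dx. Term by term:
    ∫_0^5 x^6 dx = 78125/7;  ∫_0^5 2*x^5 dx = 15625/3;  ∫_0^5 -3*x^4 dx = -1875;
    ∫_0^5 -10*x^3 dx = -3125/2;  ∫_0^5 -2*x^2 dx = -250/3;  ∫_0^5 12*x dx = 150;
    ∫_0^5 9 dx = 45.
  Sum: 78125/7 + 15625/3 − 1875 − 3125/2 − 250/3 + 150 + 45 = 182605/14.
  ∫_0^5 u'(x)^2 dx = ∫_0^5 (9*x^4 + 12*x^3 - 8*x^2 - 8*x + 4) dx. Term by term:
    ∫_0^5 9*x^4 dx = 5625;  ∫_0^5 12*x^3 dx = 1875;  ∫_0^5 -8*x^2 dx = -1000/3;
    ∫_0^5 -8*x dx = -100;  ∫_0^5 4 dx = 20.
  Sum: 5625 + 1875 − 1000/3 − 100 + 20 = 21260/3.
Adding: ||u||_{H^1}^2 = 182605/14 + 21260/3 = 845455/42.


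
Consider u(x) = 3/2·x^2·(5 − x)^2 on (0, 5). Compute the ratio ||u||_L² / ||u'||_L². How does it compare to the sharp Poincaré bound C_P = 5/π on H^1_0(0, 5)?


||u||_L² / ||u'||_L² = 5*sqrt(3)/6 < C_P = 5/π.

u(x) = 3/2·x^2·(5 − x)^2, so u'(x) = 3*x*(x - 5)*(2*x - 5).
u(x) = 3/2·x^2·(5 − x)^2 vanishes at x = 0 and x = 5, so u ∈ H^1_0(0, 5). Differentiate via the product rule and integrate the resulting polynomials term by term.
  ∫_0^5 u² dx = ∫_0^5 (9*x^8/4 - 45*x^7 + 675*x^6/2 - 1125*x^5 + 5625*x^4/4) dx. Term by term:
    ∫_0^5 9*x^8/4 dx = 1953125/4;  ∫_0^5 -45*x^7 dx = -17578125/8;  ∫_0^5 675*x^6/2 dx = 52734375/14;
    ∫_0^5 -1125*x^5 dx = -5859375/2;  ∫_0^5 5625*x^4/4 dx = 3515625/4.
  Sum: 1953125/4 − 17578125/8 + 52734375/14 − 5859375/2 + 3515625/4 = 390625/56.
  ∫_0^5 (u')² dx = ∫_0^5 (36*x^6 - 540*x^5 + 2925*x^4 - 6750*x^3 + 5625*x^2) dx. Term by term:
    ∫_0^5 36*x^6 dx = 2812500/7;  ∫_0^5 -540*x^5 dx = -1406250;  ∫_0^5 2925*x^4 dx = 1828125;
    ∫_0^5 -6750*x^3 dx = -2109375/2;  ∫_0^5 5625*x^2 dx = 234375.
  Sum: 2812500/7 − 1406250 + 1828125 − 2109375/2 + 234375 = 46875/14.
∫_0^5 u² dx = 390625/56, so ||u||_L² = 625*sqrt(14)/28.
∫_0^5 (u')² dx = 46875/14, so ||u'||_L² = 125*sqrt(42)/14.
Ratio ||u||_L² / ||u'||_L² = 5*sqrt(3)/6.
Sharp Poincaré constant on H^1_0(0, 5) is C_P = L/π = 5/π, achieved by sin(π/5·x).
A polynomial bump cannot attain the sharp Poincaré constant (only the first sine eigenfunction does), so the ratio is strictly less than C_P, consistent with ||u||_L² ≤ C_P ||u'||_L².


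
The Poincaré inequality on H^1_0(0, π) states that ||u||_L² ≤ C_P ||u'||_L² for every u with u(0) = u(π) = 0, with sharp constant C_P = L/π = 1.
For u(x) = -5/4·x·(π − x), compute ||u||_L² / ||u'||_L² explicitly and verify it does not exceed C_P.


||u||_L² / ||u'||_L² = sqrt(10)*π/10 < C_P = 1.

u(x) = -5/4·x·(π − x), so u'(x) = 5*x/2 - 5*π/4.
u(x) = -5/4·x·(π − x) vanishes at x = 0 and x = π, so u ∈ H^1_0(0, π). Differentiate via the product rule and integrate the resulting polynomials term by term.
  ∫_0^π u² dx = ∫_0^π (25*x^4/16 - 25*π*x^3/8 + 25*π^2*x^2/16) dx. Term by term:
    ∫_0^π 25*x^4/16 dx = 5*π^5/16;  ∫_0^π -25*π*x^3/8 dx = -25*π^5/32;  ∫_0^π 25*π^2*x^2/16 dx = 25*π^5/48.
  Sum: 5*π^5/16 − 25*π^5/32 + 25*π^5/48 = 5*π^5/96.
  ∫_0^π (u')² dx = ∫_0^π (25*x^2/4 - 25*π*x/4 + 25*π^2/16) dx. Term by term:
    ∫_0^π 25*x^2/4 dx = 25*π^3/12;  ∫_0^π -25*π*x/4 dx = -25*π^3/8;  ∫_0^π 25*π^2/16 dx = 25*π^3/16.
  Sum: 25*π^3/12 − 25*π^3/8 + 25*π^3/16 = 25*π^3/48.
∫_0^π u² dx = 5*π^5/96, so ||u||_L² = sqrt(30)*π^(5/2)/24.
∫_0^π (u')² dx = 25*π^3/48, so ||u'||_L² = 5*sqrt(3)*π^(3/2)/12.
Ratio ||u||_L² / ||u'||_L² = sqrt(10)*π/10.
Sharp Poincaré constant on H^1_0(0, π) is C_P = L/π = 1, achieved by sin(x).
A polynomial bump cannot attain the sharp Poincaré constant (only the first sine eigenfunction does), so the ratio is strictly less than C_P, consistent with ||u||_L² ≤ C_P ||u'||_L².


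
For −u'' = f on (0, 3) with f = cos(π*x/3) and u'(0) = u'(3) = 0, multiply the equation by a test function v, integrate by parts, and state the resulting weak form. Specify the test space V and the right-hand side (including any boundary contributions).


V = H^1(0, 3) (no boundary constraint on v; u is determined up to an additive constant); weak form: ∫_0^3 u'v' dx = ∫_0^3 (cos(π*x/3)) v dx for all v ∈ V.

Multiply both sides by a test function v and integrate from 0 to 3:
  ∫_0^3 −u''(x) v(x) dx = ∫_0^3 f(x) v(x) dx.
Integrate the LHS by parts once:
  ∫_0^3 −u'' v dx = −[u'(x) v(x)]_0^3 + ∫_0^3 u'(x) v'(x) dx.
Thus ∫_0^3 u'(x) v'(x) dx = ∫_0^3 f(x) v(x) dx + [u'(x) v(x)]_0^3.
Choose V so that boundary terms are either known or forced to vanish.
u has homogeneous Neumann: u'(0) = u'(3) = 0. So [u' v]_0^3 = 0·v(3) − 0·v(0) = 0 for any v; take V = H^1(0, 3).
Weak formulation: find u (satisfying any essential BC) such that ∫_0^3 u'(x) v'(x) dx = ∫_0^3 f v dx for all v ∈ V (homogeneous Neumann, so boundary terms vanish).
Substituting f(x) = cos(π*x/3), the right-hand side is ∫_0^3 (cos(π*x/3)) v dx.
Compatibility check (pure Neumann): taking v ≡ 1 ∈ V gives 0 = ∫_0^3 f dx + (0) − (0), i.e. ∫_0^3 f dx must equal u'(0) − u'(3) = 0. Indeed ∫_0^3 (cos(π*x/3)) dx = 0, so the data are compatible. The solution is then unique only up to an additive constant (fix it e.g. by requiring ∫_0^3 u dx = 0).
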